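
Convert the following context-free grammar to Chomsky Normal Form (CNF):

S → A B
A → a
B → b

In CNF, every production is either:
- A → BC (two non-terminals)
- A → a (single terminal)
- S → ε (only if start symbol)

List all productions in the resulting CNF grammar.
The grammar has no ε-productions or unit productions to eliminate.
S → A B is already in CNF (two non-terminals) – keep it.
A → a is already in CNF (single terminal) – keep it.
B → b is already in CNF (single terminal) – keep it.
Resulting CNF grammar (3 productions): A → a; B → b; S → A B

Final answer: A → a; B → b; S → A B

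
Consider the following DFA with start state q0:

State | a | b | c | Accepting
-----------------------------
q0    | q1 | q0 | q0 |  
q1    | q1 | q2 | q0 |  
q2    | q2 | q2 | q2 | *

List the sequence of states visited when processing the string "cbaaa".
q0 → q0 → q0 → q1 → q1 → q1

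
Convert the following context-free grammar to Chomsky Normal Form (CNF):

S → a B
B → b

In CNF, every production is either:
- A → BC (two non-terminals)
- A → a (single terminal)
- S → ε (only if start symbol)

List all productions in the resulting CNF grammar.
The grammar has no ε-productions or unit productions to eliminate.
S → a B has terminal a in a right-hand side of length ≥ 2: introduce T_a → a and use T_a in place of a.
B → b is already in CNF (single terminal) – keep it.
S → a B becomes S → T_a B.
Resulting CNF grammar (3 productions): T_a → a; B → b; S → T_a B

Final answer: T_a → a; B → b; S → T_a B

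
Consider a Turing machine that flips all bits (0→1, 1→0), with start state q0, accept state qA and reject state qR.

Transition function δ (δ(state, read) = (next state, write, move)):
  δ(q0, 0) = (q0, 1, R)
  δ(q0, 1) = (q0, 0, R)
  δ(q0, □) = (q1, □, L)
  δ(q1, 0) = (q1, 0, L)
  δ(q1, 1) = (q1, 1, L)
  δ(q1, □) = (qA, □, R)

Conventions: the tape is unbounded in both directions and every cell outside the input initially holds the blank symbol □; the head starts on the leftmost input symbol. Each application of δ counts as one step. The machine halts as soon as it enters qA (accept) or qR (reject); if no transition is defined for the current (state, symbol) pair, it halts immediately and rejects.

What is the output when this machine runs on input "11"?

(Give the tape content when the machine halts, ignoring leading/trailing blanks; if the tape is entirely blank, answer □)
Step 0: [q0]11 (head at position 0)
Step 1: δ(q0, 1) = (q0, 0, R)  ⊢  0[q0]1 (head at position 1)
Step 2: δ(q0, 1) = (q0, 0, R)  ⊢  00[q0]□ (head at position 2)
Step 3: δ(q0, □) = (q1, □, L)  ⊢  0[q1]0□ (head at position 1)
Step 4: δ(q1, 0) = (q1, 0, L)  ⊢  [q1]00□ (head at position 0)
Step 5: δ(q1, 0) = (q1, 0, L)  ⊢  [q1]□00□ (head at position -1)
Step 6: δ(q1, □) = (qA, □, R)  ⊢  □[qA]00□ (head at position 0)
The machine is in qA, so it halts and accepts.
Tape content when halted (ignoring surrounding blanks): 00

Final answer: Output: 00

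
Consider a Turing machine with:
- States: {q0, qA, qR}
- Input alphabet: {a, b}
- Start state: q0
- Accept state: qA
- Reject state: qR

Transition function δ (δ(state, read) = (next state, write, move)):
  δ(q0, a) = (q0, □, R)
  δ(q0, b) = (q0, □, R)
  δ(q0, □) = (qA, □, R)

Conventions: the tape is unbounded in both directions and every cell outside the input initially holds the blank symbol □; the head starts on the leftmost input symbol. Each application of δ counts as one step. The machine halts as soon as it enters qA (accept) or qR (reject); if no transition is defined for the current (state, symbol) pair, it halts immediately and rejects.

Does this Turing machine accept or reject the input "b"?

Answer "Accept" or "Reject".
Step 0: [q0]b (head at position 0)
Step 1: δ(q0, b) = (q0, □, R)  ⊢  □[q0]□ (head at position 1)
Step 2: δ(q0, □) = (qA, □, R)  ⊢  □□[qA]□ (head at position 2)
The machine is in qA, so it halts and accepts.

Final answer: Accept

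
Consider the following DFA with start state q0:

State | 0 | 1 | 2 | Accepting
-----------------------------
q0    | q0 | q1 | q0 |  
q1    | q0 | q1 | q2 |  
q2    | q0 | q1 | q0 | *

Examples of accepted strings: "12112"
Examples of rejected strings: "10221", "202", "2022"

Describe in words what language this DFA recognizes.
strings over {0,1,2} ending with '12'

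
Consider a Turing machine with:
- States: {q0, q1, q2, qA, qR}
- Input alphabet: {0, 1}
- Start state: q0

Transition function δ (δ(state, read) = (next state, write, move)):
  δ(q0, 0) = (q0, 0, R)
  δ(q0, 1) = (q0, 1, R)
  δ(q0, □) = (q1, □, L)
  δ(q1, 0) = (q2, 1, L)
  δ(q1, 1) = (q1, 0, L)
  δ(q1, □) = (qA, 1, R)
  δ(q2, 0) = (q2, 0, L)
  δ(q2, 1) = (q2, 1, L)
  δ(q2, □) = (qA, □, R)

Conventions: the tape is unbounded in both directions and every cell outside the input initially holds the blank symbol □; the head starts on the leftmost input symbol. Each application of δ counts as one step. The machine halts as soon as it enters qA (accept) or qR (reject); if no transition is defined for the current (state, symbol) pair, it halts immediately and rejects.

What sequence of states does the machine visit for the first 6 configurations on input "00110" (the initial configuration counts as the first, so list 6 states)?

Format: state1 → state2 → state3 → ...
Step 0: [q0]00110 (head at position 0)
Step 1: δ(q0, 0) = (q0, 0, R)  ⊢  0[q0]0110 (head at position 1)
Step 2: δ(q0, 0) = (q0, 0, R)  ⊢  00[q0]110 (head at position 2)
Step 3: δ(q0, 1) = (q0, 1, R)  ⊢  001[q0]10 (head at position 3)
Step 4: δ(q0, 1) = (q0, 1, R)  ⊢  0011[q0]0 (head at position 4)
Step 5: δ(q0, 0) = (q0, 0, R)  ⊢  00110[q0]□ (head at position 5)
Reading off the states of these 6 configurations: q0 → q0 → q0 → q0 → q0 → q0

Final answer: q0 → q0 → q0 → q0 → q0 → q0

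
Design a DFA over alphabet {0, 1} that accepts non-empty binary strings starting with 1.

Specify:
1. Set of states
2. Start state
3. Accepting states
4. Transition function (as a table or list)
One valid DFA (any DFA recognizing the same language is acceptable):
States: {q0, q1, q2}
Start: q0
Accepting: {q1}
Transitions (accepting states marked with *):
State | 0 | 1 | Accepting
-------------------------
q0    | q2 | q1 |  
q1    | q1 | q1 | *
q2    | q2 | q2 |  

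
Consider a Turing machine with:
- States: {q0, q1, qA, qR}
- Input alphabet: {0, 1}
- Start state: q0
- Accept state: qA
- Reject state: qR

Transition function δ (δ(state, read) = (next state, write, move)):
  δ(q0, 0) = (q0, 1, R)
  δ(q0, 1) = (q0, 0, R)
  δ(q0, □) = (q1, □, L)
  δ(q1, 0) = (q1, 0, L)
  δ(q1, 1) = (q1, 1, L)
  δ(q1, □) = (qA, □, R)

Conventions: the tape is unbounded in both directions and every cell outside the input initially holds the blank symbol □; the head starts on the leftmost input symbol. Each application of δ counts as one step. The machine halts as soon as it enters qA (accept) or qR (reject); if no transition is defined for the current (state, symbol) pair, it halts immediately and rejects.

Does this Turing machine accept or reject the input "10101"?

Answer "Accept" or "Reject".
Step 0: [q0]10101 (head at position 0)
Step 1: δ(q0, 1) = (q0, 0, R)  ⊢  0[q0]0101 (head at position 1)
Step 2: δ(q0, 0) = (q0, 1, R)  ⊢  01[q0]101 (head at position 2)
Step 3: δ(q0, 1) = (q0, 0, R)  ⊢  010[q0]01 (head at position 3)
Step 4: δ(q0, 0) = (q0, 1, R)  ⊢  0101[q0]1 (head at position 4)
Step 5: δ(q0, 1) = (q0, 0, R)  ⊢  01010[q0]□ (head at position 5)
Step 6: δ(q0, □) = (q1, □, L)  ⊢  0101[q1]0□ (head at position 4)
Step 7: δ(q1, 0) = (q1, 0, L)  ⊢  010[q1]10□ (head at position 3)
Step 8: δ(q1, 1) = (q1, 1, L)  ⊢  01[q1]010□ (head at position 2)
Step 9: δ(q1, 0) = (q1, 0, L)  ⊢  0[q1]1010□ (head at position 1)
Step 10: δ(q1, 1) = (q1, 1, L)  ⊢  [q1]01010□ (head at position 0)
Step 11: δ(q1, 0) = (q1, 0, L)  ⊢  [q1]□01010□ (head at position -1)
Step 12: δ(q1, □) = (qA, □, R)  ⊢  □[qA]01010□ (head at position 0)
The machine is in qA, so it halts and accepts.

Final answer: Accept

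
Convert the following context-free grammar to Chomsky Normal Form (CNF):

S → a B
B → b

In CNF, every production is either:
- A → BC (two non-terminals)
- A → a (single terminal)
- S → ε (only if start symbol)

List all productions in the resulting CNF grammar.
The grammar has no ε-productions or unit productions to eliminate.
S → a B has terminal a in a right-hand side of length ≥ 2: introduce T_a → a and use T_a in place of a.
B → b is already in CNF (single terminal) – keep it.
S → a B becomes S → T_a B.
Resulting CNF grammar (3 productions): T_a → a; B → b; S → T_a B

Final answer: T_a → a; B → b; S → T_a B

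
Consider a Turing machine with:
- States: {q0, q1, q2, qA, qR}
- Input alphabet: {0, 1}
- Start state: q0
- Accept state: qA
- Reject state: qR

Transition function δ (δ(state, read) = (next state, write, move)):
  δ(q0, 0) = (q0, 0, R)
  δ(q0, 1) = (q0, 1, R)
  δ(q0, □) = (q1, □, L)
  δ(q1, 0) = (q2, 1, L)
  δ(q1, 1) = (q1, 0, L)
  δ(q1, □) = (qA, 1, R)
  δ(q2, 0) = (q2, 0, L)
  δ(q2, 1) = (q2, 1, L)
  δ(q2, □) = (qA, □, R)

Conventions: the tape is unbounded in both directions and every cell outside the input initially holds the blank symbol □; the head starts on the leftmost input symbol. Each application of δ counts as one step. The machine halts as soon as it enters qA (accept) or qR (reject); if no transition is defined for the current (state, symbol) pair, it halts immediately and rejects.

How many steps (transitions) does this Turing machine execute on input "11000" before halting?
Step 0: [q0]11000 (head at position 0)
Step 1: δ(q0, 1) = (q0, 1, R)  ⊢  1[q0]1000 (head at position 1)
Step 2: δ(q0, 1) = (q0, 1, R)  ⊢  11[q0]000 (head at position 2)
Step 3: δ(q0, 0) = (q0, 0, R)  ⊢  110[q0]00 (head at position 3)
Step 4: δ(q0, 0) = (q0, 0, R)  ⊢  1100[q0]0 (head at position 4)
Step 5: δ(q0, 0) = (q0, 0, R)  ⊢  11000[q0]□ (head at position 5)
Step 6: δ(q0, □) = (q1, □, L)  ⊢  1100[q1]0□ (head at position 4)
Step 7: δ(q1, 0) = (q2, 1, L)  ⊢  110[q2]01□ (head at position 3)
Step 8: δ(q2, 0) = (q2, 0, L)  ⊢  11[q2]001□ (head at position 2)
Step 9: δ(q2, 0) = (q2, 0, L)  ⊢  1[q2]1001□ (head at position 1)
Step 10: δ(q2, 1) = (q2, 1, L)  ⊢  [q2]11001□ (head at position 0)
Step 11: δ(q2, 1) = (q2, 1, L)  ⊢  [q2]□11001□ (head at position -1)
Step 12: δ(q2, □) = (qA, □, R)  ⊢  □[qA]11001□ (head at position 0)
The machine is in qA, so it halts and accepts.
Number of transitions executed: 12.

Final answer: 12 steps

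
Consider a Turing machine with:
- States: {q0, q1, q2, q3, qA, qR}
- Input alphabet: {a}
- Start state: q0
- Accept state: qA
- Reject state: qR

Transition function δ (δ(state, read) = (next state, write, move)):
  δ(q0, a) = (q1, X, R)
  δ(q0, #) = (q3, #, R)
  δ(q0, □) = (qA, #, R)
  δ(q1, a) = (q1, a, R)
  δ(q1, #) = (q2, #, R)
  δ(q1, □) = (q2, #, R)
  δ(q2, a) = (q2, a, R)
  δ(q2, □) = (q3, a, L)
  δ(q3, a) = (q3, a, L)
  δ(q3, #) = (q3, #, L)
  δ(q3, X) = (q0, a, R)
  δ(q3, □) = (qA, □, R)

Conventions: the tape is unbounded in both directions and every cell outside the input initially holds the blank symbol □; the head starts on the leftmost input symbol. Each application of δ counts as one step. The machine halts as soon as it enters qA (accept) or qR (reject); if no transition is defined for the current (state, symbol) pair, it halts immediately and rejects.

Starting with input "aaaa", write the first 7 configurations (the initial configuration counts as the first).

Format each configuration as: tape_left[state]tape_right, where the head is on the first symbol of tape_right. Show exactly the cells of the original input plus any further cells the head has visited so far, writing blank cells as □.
Step 0: [q0]aaaa (head at position 0)
Step 1: δ(q0, a) = (q1, X, R)  ⊢  X[q1]aaa (head at position 1)
Step 2: δ(q1, a) = (q1, a, R)  ⊢  Xa[q1]aa (head at position 2)
Step 3: δ(q1, a) = (q1, a, R)  ⊢  Xaa[q1]a (head at position 3)
Step 4: δ(q1, a) = (q1, a, R)  ⊢  Xaaa[q1]□ (head at position 4)
Step 5: δ(q1, □) = (q2, #, R)  ⊢  Xaaa#[q2]□ (head at position 5)
Step 6: δ(q2, □) = (q3, a, L)  ⊢  Xaaa[q3]#a (head at position 4)

Final answer: [q0]aaaa ⊢ X[q1]aaa ⊢ Xa[q1]aa ⊢ Xaa[q1]a ⊢ Xaaa[q1]□ ⊢ Xaaa#[q2]□ ⊢ Xaaa[q3]#a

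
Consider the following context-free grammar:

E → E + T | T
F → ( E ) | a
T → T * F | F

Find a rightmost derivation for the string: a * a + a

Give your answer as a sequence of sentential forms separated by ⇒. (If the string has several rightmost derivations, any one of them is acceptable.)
Start with E.
Step 1: the rightmost non-terminal is E; apply E → E + T:  E + T
Step 2: the rightmost non-terminal is T; apply T → F:  E + F
Step 3: the rightmost non-terminal is F; apply F → a:  E + a
Step 4: the rightmost non-terminal is E; apply E → T:  T + a
Step 5: the rightmost non-terminal is T; apply T → T * F:  T * F + a
Step 6: the rightmost non-terminal is F; apply F → a:  T * a + a
Step 7: the rightmost non-terminal is T; apply T → F:  F * a + a
Step 8: the rightmost non-terminal is F; apply F → a:  a * a + a

Final answer: E ⇒ E + T ⇒ E + F ⇒ E + a ⇒ T + a ⇒ T * F + a ⇒ T * a + a ⇒ F * a + a ⇒ a * a + a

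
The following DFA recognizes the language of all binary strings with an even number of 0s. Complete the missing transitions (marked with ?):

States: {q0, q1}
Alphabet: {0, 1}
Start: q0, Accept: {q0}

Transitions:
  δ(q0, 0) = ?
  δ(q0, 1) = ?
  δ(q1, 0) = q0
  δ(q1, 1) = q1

What each state remembers (consistent with the given transitions and accept states):
  q0: an even number of 0s has been read so far
  q1: an odd number of 0s has been read so far
Filling in the missing entries:
  δ(q0, 0): in q0 (an even number of 0s has been read so far), after reading 0 we have: an odd number of 0s has been read so far → q1
  δ(q0, 1): in q0 (an even number of 0s has been read so far), after reading 1 we have: an even number of 0s has been read so far → q0

Final answer: δ(q0, 0) = q1; δ(q0, 1) = q0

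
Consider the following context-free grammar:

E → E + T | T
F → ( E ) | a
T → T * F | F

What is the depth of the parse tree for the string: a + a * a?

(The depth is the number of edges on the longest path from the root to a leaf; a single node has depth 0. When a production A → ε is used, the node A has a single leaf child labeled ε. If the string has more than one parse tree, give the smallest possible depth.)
The grammar is unambiguous; the parse tree of a + a * a is:
E → E + T at the root (depth 0).
  Left E (depth 1) → T (2) → F (3) → a (4).
  Right T (depth 1) → T * F; that T (2) → F (3) → a (4); F (2) → a (3).
The longest root-to-leaf paths have 4 edges.
Depth = 4.

Final answer: 4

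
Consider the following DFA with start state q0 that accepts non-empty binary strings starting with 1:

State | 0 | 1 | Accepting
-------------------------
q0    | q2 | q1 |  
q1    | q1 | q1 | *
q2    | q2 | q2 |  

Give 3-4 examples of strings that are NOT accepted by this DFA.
Any strings that end in a non-accepting state work; for example:
"011": q0 → q2 → q2 → q2; q2 is not accepting → rejected
"0000": q0 → q2 → q2 → q2 → q2; q2 is not accepting → rejected
"0100": q0 → q2 → q2 → q2 → q2; q2 is not accepting → rejected
"0111": q0 → q2 → q2 → q2 → q2; q2 is not accepting → rejected

Final answer: "011", "0000", "0100", "0111"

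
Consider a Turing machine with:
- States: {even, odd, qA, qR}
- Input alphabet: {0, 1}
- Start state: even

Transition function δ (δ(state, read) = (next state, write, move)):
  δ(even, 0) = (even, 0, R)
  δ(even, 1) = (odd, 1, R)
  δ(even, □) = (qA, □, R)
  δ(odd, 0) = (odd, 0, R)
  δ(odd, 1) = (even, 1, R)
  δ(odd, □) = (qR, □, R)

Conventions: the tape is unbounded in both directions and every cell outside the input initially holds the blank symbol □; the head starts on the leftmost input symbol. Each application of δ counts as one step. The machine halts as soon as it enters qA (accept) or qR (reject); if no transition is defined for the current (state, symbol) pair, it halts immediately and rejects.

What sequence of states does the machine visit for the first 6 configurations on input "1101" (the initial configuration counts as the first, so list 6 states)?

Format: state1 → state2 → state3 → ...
Step 0: [even]1101 (head at position 0)
Step 1: δ(even, 1) = (odd, 1, R)  ⊢  1[odd]101 (head at position 1)
Step 2: δ(odd, 1) = (even, 1, R)  ⊢  11[even]01 (head at position 2)
Step 3: δ(even, 0) = (even, 0, R)  ⊢  110[even]1 (head at position 3)
Step 4: δ(even, 1) = (odd, 1, R)  ⊢  1101[odd]□ (head at position 4)
Step 5: δ(odd, □) = (qR, □, R)  ⊢  1101□[qR]□ (head at position 5)
Reading off the states of these 6 configurations: even → odd → even → even → odd → qR

Final answer: even → odd → even → even → odd → qR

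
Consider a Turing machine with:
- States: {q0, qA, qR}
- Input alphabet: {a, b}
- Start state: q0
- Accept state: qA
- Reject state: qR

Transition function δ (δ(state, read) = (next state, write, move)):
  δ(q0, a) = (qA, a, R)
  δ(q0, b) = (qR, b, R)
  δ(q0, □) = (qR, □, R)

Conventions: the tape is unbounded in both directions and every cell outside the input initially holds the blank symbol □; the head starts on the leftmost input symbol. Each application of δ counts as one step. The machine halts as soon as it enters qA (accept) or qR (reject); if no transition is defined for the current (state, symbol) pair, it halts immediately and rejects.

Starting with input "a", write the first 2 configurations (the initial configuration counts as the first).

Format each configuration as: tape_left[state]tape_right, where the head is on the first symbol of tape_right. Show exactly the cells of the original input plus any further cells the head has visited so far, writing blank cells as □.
Step 0: [q0]a (head at position 0)
Step 1: δ(q0, a) = (qA, a, R)  ⊢  a[qA]□ (head at position 1)

Final answer: [q0]a ⊢ a[qA]□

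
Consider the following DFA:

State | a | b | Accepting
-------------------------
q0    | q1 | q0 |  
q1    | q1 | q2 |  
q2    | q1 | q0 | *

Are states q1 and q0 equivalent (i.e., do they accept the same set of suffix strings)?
Try the suffix "b".
From q1: q1 → q2 — accepting.
From q0: q0 → q0 — not accepting.
The two states disagree on this suffix, so they are not equivalent.

Final answer: No. Distinguishing string: "b" - accepted from q1 but not from q0.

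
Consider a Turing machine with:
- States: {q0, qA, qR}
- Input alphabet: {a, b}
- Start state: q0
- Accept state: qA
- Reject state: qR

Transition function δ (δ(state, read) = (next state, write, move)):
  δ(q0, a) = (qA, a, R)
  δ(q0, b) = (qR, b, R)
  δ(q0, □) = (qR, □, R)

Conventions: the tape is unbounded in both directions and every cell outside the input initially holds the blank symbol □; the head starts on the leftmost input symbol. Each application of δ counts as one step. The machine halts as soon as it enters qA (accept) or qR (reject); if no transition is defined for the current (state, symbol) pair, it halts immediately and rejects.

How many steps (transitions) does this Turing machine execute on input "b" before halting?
Step 0: [q0]b (head at position 0)
Step 1: δ(q0, b) = (qR, b, R)  ⊢  b[qR]□ (head at position 1)
The machine is in qR, so it halts and rejects.
Number of transitions executed: 1.

Final answer: 1 steps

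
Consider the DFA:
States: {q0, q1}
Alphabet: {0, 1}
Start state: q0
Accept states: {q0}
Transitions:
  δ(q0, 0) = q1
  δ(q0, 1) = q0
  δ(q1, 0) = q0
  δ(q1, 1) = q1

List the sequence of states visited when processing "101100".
Starting at q0
Read '1': q0 -> q0
Read '0': q0 -> q1
Read '1': q1 -> q1
Read '1': q1 -> q1
Read '0': q1 -> q0
Read '0': q0 -> q1

Final answer: q0 -> q0 -> q1 -> q1 -> q1 -> q0 -> q1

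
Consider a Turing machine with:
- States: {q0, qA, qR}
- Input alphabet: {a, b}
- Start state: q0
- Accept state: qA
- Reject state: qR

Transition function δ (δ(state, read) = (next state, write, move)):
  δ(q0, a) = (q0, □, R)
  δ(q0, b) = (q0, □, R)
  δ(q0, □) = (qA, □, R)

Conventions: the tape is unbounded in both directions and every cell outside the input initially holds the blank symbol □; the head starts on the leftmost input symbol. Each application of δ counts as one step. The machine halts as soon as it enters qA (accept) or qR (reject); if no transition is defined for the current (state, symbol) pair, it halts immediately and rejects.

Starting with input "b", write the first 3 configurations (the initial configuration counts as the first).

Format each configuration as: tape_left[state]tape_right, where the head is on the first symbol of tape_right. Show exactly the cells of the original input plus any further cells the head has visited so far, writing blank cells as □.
Step 0: [q0]b (head at position 0)
Step 1: δ(q0, b) = (q0, □, R)  ⊢  □[q0]□ (head at position 1)
Step 2: δ(q0, □) = (qA, □, R)  ⊢  □□[qA]□ (head at position 2)

Final answer: [q0]b ⊢ □[q0]□ ⊢ □□[qA]□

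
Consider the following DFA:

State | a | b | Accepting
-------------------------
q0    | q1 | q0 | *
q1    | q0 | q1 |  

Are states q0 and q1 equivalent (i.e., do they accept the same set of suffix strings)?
Try the suffix ε (the empty string).
From q0: q0 — accepting.
From q1: q1 — not accepting.
The two states disagree on this suffix, so they are not equivalent.

Final answer: No. Distinguishing string: ε (the empty string) - accepted from q0 but not from q1.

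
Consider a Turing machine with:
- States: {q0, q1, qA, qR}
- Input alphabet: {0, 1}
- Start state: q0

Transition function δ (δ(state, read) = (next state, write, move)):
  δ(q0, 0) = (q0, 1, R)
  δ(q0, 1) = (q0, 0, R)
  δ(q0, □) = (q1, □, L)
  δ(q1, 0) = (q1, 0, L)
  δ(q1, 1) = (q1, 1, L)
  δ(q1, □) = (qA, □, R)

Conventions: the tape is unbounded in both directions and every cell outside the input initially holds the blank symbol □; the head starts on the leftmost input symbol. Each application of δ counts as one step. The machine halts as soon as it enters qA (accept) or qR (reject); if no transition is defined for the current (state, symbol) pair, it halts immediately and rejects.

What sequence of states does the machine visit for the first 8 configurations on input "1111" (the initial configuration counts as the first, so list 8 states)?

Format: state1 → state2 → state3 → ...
Step 0: [q0]1111 (head at position 0)
Step 1: δ(q0, 1) = (q0, 0, R)  ⊢  0[q0]111 (head at position 1)
Step 2: δ(q0, 1) = (q0, 0, R)  ⊢  00[q0]11 (head at position 2)
Step 3: δ(q0, 1) = (q0, 0, R)  ⊢  000[q0]1 (head at position 3)
Step 4: δ(q0, 1) = (q0, 0, R)  ⊢  0000[q0]□ (head at position 4)
Step 5: δ(q0, □) = (q1, □, L)  ⊢  000[q1]0□ (head at position 3)
Step 6: δ(q1, 0) = (q1, 0, L)  ⊢  00[q1]00□ (head at position 2)
Step 7: δ(q1, 0) = (q1, 0, L)  ⊢  0[q1]000□ (head at position 1)
Reading off the states of these 8 configurations: q0 → q0 → q0 → q0 → q0 → q1 → q1 → q1

Final answer: q0 → q0 → q0 → q0 → q0 → q1 → q1 → q1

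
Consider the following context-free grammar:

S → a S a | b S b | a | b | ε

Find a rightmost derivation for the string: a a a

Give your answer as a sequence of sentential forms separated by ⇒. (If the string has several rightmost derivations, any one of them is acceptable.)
Start with S.
Step 1: the rightmost non-terminal is S; apply S → a S a:  a S a
Step 2: the rightmost non-terminal is S; apply S → a:  a a a

Final answer: S ⇒ a S a ⇒ a a a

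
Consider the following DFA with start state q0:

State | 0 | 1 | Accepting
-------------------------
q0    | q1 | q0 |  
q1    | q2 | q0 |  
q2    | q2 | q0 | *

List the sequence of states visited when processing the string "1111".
q0 → q0 → q0 → q0 → q0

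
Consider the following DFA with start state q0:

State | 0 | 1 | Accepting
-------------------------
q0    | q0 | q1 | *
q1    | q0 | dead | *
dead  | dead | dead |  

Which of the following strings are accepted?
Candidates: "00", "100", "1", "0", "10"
"00": q0 → q0 → q0; q0 is accepting → accepted
"100": q0 → q1 → q0 → q0; q0 is accepting → accepted
"1": q0 → q1; q1 is accepting → accepted
"0": q0 → q0; q0 is accepting → accepted
"10": q0 → q1 → q0; q0 is accepting → accepted

Final answer: "00", "100", "1", "0", "10"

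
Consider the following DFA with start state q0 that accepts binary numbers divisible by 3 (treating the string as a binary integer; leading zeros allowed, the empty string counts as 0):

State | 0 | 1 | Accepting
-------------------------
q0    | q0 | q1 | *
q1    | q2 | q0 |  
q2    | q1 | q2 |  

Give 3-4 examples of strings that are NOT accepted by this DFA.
Any strings that end in a non-accepting state work; for example:
"01": q0 → q0 → q1; q1 is not accepting → rejected
"001": q0 → q0 → q0 → q1; q1 is not accepting → rejected
"0101": q0 → q0 → q1 → q2 → q2; q2 is not accepting → rejected
"1110": q0 → q1 → q0 → q1 → q2; q2 is not accepting → rejected

Final answer: "01", "001", "0101", "1110"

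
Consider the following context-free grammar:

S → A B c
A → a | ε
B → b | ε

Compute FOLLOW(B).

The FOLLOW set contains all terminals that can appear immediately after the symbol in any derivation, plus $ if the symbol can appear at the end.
B occurs in S → A B c, immediately followed by the terminal c. So FOLLOW(B) = {c}.

Final answer: {c}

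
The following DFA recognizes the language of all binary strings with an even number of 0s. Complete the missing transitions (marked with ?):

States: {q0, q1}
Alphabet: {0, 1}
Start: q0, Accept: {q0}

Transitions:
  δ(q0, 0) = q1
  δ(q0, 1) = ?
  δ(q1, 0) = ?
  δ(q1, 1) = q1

What each state remembers (consistent with the given transitions and accept states):
  q0: an even number of 0s has been read so far
  q1: an odd number of 0s has been read so far
Filling in the missing entries:
  δ(q0, 1): in q0 (an even number of 0s has been read so far), after reading 1 we have: an even number of 0s has been read so far → q0
  δ(q1, 0): in q1 (an odd number of 0s has been read so far), after reading 0 we have: an even number of 0s has been read so far → q0

Final answer: δ(q0, 1) = q0; δ(q1, 0) = q0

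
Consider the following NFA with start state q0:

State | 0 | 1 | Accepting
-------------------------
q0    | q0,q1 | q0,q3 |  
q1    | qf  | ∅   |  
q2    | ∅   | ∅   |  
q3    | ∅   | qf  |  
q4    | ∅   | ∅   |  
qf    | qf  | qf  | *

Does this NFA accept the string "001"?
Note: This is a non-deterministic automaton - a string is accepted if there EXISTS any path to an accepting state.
Track the set of states the NFA could be in: start {q0}
Read '0': {q0} → {q0, q1}
Read '0': {q0, q1} → {q0, q1, qf}
Read '1': {q0, q1, qf} → {q0, q3, qf}
Final set {q0, q3, qf} contains accepting state(s) {qf} → accepted.

Final answer: Yes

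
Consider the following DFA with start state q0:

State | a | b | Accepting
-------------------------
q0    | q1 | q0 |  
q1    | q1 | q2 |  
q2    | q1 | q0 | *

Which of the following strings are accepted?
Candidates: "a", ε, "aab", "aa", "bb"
"a": q0 → q1; q1 is not accepting → rejected
ε: q0; q0 is not accepting → rejected
"aab": q0 → q1 → q1 → q2; q2 is accepting → accepted
"aa": q0 → q1 → q1; q1 is not accepting → rejected
"bb": q0 → q0 → q0; q0 is not accepting → rejected

Final answer: "aab"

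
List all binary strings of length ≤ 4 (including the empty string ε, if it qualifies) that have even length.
Checking every binary string of length 0 to 4:
  Length 0: accepted: ε | rejected: (none)
  Length 1: accepted: (none) | rejected: 0, 1
  Length 2: accepted: 00, 01, 10, 11 | rejected: (none)
  Length 3: accepted: (none) | rejected: 000, 001, 010, 011, 100, 101, 110, 111
  Length 4: accepted: 0000, 0001, 0010, 0011, 0100, 0101, 0110, 0111, 1000, 1001, 1010, 1011, 1100, 1101, 1110, 1111 | rejected: (none)
Total: 21 string(s).

Final answer: ε, 00, 01, 10, 11, 0000, 0001, 0010, 0011, 0100, 0101, 0110, 0111, 1000, 1001, 1010, 1011, 1100, 1101, 1110, 1111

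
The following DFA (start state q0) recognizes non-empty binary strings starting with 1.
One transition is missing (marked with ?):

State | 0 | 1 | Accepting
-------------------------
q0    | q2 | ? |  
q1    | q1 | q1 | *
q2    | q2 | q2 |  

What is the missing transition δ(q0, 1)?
q1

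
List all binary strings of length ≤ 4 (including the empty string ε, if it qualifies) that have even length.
Checking every binary string of length 0 to 4:
  Length 0: accepted: ε | rejected: (none)
  Length 1: accepted: (none) | rejected: 0, 1
  Length 2: accepted: 00, 01, 10, 11 | rejected: (none)
  Length 3: accepted: (none) | rejected: 000, 001, 010, 011, 100, 101, 110, 111
  Length 4: accepted: 0000, 0001, 0010, 0011, 0100, 0101, 0110, 0111, 1000, 1001, 1010, 1011, 1100, 1101, 1110, 1111 | rejected: (none)
Total: 21 string(s).

Final answer: ε, 00, 01, 10, 11, 0000, 0001, 0010, 0011, 0100, 0101, 0110, 0111, 1000, 1001, 1010, 1011, 1100, 1101, 1110, 1111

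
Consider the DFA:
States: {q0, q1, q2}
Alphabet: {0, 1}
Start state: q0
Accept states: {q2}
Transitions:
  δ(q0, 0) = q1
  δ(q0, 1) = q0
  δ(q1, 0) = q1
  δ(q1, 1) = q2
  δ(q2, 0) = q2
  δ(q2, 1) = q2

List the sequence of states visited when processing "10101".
Starting at q0
Read '1': q0 -> q0
Read '0': q0 -> q1
Read '1': q1 -> q2
Read '0': q2 -> q2
Read '1': q2 -> q2

Final answer: q0 -> q0 -> q1 -> q2 -> q2 -> q2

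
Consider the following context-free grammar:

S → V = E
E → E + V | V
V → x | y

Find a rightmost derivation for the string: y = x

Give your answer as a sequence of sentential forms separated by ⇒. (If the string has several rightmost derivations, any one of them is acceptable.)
Start with S.
Step 1: the rightmost non-terminal is S; apply S → V = E:  V = E
Step 2: the rightmost non-terminal is E; apply E → V:  V = V
Step 3: the rightmost non-terminal is V; apply V → x:  V = x
Step 4: the rightmost non-terminal is V; apply V → y:  y = x

Final answer: S ⇒ V = E ⇒ V = V ⇒ V = x ⇒ y = x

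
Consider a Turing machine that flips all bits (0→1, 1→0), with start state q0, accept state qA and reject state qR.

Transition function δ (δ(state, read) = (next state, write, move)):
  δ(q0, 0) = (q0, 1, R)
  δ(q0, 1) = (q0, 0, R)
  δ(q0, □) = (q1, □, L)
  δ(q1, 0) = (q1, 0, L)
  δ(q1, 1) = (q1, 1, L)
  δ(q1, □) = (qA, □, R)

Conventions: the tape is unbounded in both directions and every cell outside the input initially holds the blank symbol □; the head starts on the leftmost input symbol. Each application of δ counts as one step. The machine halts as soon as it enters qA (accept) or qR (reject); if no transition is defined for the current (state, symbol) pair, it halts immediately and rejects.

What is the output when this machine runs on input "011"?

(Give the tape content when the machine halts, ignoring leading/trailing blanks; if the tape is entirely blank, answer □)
Step 0: [q0]011 (head at position 0)
Step 1: δ(q0, 0) = (q0, 1, R)  ⊢  1[q0]11 (head at position 1)
Step 2: δ(q0, 1) = (q0, 0, R)  ⊢  10[q0]1 (head at position 2)
Step 3: δ(q0, 1) = (q0, 0, R)  ⊢  100[q0]□ (head at position 3)
Step 4: δ(q0, □) = (q1, □, L)  ⊢  10[q1]0□ (head at position 2)
Step 5: δ(q1, 0) = (q1, 0, L)  ⊢  1[q1]00□ (head at position 1)
Step 6: δ(q1, 0) = (q1, 0, L)  ⊢  [q1]100□ (head at position 0)
Step 7: δ(q1, 1) = (q1, 1, L)  ⊢  [q1]□100□ (head at position -1)
Step 8: δ(q1, □) = (qA, □, R)  ⊢  □[qA]100□ (head at position 0)
The machine is in qA, so it halts and accepts.
Tape content when halted (ignoring surrounding blanks): 100

Final answer: Output: 100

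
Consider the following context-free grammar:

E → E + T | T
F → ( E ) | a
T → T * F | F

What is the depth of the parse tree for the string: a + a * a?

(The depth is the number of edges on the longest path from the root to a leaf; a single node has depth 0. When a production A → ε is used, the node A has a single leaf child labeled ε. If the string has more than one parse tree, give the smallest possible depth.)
The grammar is unambiguous; the parse tree of a + a * a is:
E → E + T at the root (depth 0).
  Left E (depth 1) → T (2) → F (3) → a (4).
  Right T (depth 1) → T * F; that T (2) → F (3) → a (4); F (2) → a (3).
The longest root-to-leaf paths have 4 edges.
Depth = 4.

Final answer: 4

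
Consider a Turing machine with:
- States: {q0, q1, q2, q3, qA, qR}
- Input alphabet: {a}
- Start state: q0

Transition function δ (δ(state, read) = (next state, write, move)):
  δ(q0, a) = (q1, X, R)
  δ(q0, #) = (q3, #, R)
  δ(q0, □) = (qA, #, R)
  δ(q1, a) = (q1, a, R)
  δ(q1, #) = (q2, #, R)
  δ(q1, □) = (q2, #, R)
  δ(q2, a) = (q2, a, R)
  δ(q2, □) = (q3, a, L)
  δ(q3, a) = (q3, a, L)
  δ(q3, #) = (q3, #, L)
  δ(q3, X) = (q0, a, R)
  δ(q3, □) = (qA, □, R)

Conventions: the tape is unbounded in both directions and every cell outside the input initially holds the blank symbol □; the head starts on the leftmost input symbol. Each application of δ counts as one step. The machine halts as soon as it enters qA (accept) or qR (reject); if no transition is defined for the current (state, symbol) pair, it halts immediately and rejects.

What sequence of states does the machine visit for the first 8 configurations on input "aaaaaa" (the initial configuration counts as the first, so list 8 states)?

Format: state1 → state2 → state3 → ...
Step 0: [q0]aaaaaa (head at position 0)
Step 1: δ(q0, a) = (q1, X, R)  ⊢  X[q1]aaaaa (head at position 1)
Step 2: δ(q1, a) = (q1, a, R)  ⊢  Xa[q1]aaaa (head at position 2)
Step 3: δ(q1, a) = (q1, a, R)  ⊢  Xaa[q1]aaa (head at position 3)
Step 4: δ(q1, a) = (q1, a, R)  ⊢  Xaaa[q1]aa (head at position 4)
Step 5: δ(q1, a) = (q1, a, R)  ⊢  Xaaaa[q1]a (head at position 5)
Step 6: δ(q1, a) = (q1, a, R)  ⊢  Xaaaaa[q1]□ (head at position 6)
Step 7: δ(q1, □) = (q2, #, R)  ⊢  Xaaaaa#[q2]□ (head at position 7)
Reading off the states of these 8 configurations: q0 → q1 → q1 → q1 → q1 → q1 → q1 → q2

Final answer: q0 → q1 → q1 → q1 → q1 → q1 → q1 → q2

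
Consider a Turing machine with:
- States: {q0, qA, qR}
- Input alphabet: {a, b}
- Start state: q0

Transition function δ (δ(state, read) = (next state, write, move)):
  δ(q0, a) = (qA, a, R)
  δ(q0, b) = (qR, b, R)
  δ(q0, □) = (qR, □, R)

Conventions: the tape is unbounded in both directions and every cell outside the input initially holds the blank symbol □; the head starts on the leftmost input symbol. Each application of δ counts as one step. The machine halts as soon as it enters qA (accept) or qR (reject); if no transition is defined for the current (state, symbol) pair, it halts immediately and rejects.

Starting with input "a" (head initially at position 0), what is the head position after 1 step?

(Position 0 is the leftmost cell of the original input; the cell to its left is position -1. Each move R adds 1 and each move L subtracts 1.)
Step 0: [q0]a (head at position 0)
Step 1: δ(q0, a) = (qA, a, R)  ⊢  a[qA]□ (head at position 1)
Head position after 1 step: 1

Final answer: Position 1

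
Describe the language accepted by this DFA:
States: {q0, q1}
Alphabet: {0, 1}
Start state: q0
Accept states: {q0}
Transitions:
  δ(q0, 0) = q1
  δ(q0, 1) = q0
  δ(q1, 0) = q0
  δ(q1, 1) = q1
Analyzing the DFA structure:
Start state: q0
Accept states: {q0}
Interpreting what each state remembers (checking against the transitions):
  q0: an even number of 0s has been read so far
  q1: an odd number of 0s has been read so far
  δ(q0, 0): in q0 (an even number of 0s has been read so far), after reading 0 we have: an odd number of 0s has been read so far → q1
  δ(q0, 1): in q0 (an even number of 0s has been read so far), after reading 1 we have: an even number of 0s has been read so far → q0
  δ(q1, 0): in q1 (an odd number of 0s has been read so far), after reading 0 we have: an even number of 0s has been read so far → q0
  δ(q1, 1): in q1 (an odd number of 0s has been read so far), after reading 1 we have: an odd number of 0s has been read so far → q1
A string is accepted iff it ends in {q0}, i.e. an even number of 0s has been read so far.
Language: All binary strings with an even number of 0s

Final answer: All binary strings with an even number of 0s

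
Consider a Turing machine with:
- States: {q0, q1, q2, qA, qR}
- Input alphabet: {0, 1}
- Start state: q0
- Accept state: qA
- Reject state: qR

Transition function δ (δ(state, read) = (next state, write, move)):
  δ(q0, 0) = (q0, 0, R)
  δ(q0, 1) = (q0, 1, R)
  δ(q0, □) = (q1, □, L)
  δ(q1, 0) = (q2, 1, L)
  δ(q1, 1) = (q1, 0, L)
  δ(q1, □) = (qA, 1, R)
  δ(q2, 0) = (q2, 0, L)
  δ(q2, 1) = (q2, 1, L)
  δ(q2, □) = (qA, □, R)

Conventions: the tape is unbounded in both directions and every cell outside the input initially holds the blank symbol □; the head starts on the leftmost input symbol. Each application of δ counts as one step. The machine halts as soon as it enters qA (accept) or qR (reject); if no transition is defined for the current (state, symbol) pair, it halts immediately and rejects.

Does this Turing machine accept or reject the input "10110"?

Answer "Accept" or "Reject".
Step 0: [q0]10110 (head at position 0)
Step 1: δ(q0, 1) = (q0, 1, R)  ⊢  1[q0]0110 (head at position 1)
Step 2: δ(q0, 0) = (q0, 0, R)  ⊢  10[q0]110 (head at position 2)
Step 3: δ(q0, 1) = (q0, 1, R)  ⊢  101[q0]10 (head at position 3)
Step 4: δ(q0, 1) = (q0, 1, R)  ⊢  1011[q0]0 (head at position 4)
Step 5: δ(q0, 0) = (q0, 0, R)  ⊢  10110[q0]□ (head at position 5)
Step 6: δ(q0, □) = (q1, □, L)  ⊢  1011[q1]0□ (head at position 4)
Step 7: δ(q1, 0) = (q2, 1, L)  ⊢  101[q2]11□ (head at position 3)
Step 8: δ(q2, 1) = (q2, 1, L)  ⊢  10[q2]111□ (head at position 2)
Step 9: δ(q2, 1) = (q2, 1, L)  ⊢  1[q2]0111□ (head at position 1)
Step 10: δ(q2, 0) = (q2, 0, L)  ⊢  [q2]10111□ (head at position 0)
Step 11: δ(q2, 1) = (q2, 1, L)  ⊢  [q2]□10111□ (head at position -1)
Step 12: δ(q2, □) = (qA, □, R)  ⊢  □[qA]10111□ (head at position 0)
The machine is in qA, so it halts and accepts.

Final answer: Accept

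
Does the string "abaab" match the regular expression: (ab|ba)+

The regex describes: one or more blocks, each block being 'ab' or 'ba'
No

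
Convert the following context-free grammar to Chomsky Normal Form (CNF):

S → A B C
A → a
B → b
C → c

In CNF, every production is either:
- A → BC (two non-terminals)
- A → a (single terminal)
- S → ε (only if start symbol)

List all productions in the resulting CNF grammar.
The grammar has no ε-productions or unit productions to eliminate.
A → a is already in CNF (single terminal) – keep it.
B → b is already in CNF (single terminal) – keep it.
C → c is already in CNF (single terminal) – keep it.
S → A B C has 3 symbols on the right: break it into binary productions S → A X0, X0 → B C.
Resulting CNF grammar (5 productions): A → a; B → b; C → c; S → A X0; X0 → B C

Final answer: A → a; B → b; C → c; S → A X0; X0 → B C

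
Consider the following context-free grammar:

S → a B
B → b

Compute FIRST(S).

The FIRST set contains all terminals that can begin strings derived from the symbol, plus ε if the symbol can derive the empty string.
S has the single production S → a B, whose right-hand side begins with the terminal a. So FIRST(S) = {a}.

Final answer: {a}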